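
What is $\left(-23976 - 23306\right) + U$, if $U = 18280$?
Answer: $-29002$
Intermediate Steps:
$\left(-23976 - 23306\right) + U = \left(-23976 - 23306\right) + 18280 = -47282 + 18280 = -29002$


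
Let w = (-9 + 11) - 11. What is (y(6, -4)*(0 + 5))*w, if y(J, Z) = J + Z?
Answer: -90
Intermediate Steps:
w = -9 (w = 2 - 11 = -9)
(y(6, -4)*(0 + 5))*w = ((6 - 4)*(0 + 5))*(-9) = (2*5)*(-9) = 10*(-9) = -90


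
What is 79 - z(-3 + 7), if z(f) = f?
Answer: 75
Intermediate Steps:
79 - z(-3 + 7) = 79 - (-3 + 7) = 79 - 1*4 = 79 - 4 = 75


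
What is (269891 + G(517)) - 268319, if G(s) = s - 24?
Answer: 2065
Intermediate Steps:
G(s) = -24 + s
(269891 + G(517)) - 268319 = (269891 + (-24 + 517)) - 268319 = (269891 + 493) - 268319 = 270384 - 268319 = 2065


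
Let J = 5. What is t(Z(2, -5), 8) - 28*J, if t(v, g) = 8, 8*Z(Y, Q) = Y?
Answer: -132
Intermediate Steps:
Z(Y, Q) = Y/8
t(Z(2, -5), 8) - 28*J = 8 - 28*5 = 8 - 140 = -132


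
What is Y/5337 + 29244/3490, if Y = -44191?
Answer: 924319/9313065 ≈ 0.099250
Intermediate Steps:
Y/5337 + 29244/3490 = -44191/5337 + 29244/3490 = -44191*1/5337 + 29244*(1/3490) = -44191/5337 + 14622/1745 = 924319/9313065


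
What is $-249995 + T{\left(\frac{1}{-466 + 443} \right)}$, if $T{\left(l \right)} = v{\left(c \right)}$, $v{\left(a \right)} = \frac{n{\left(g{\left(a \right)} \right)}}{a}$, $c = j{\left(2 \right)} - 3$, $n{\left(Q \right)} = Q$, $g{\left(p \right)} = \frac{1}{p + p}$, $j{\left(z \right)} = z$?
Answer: $- \frac{499989}{2} \approx -2.4999 \cdot 10^{5}$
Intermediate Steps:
$g{\left(p \right)} = \frac{1}{2 p}$
$c = -1$ ($c = 2 - 3 = -1$)
$v{\left(a \right)} = \frac{1}{2 a^{2}}$ ($v{\left(a \right)} = \frac{\frac{1}{2} \frac{1}{a}}{a} = \frac{1}{2 a^{2}}$)
$T{\left(l \right)} = \frac{1}{2}$ ($T{\left(l \right)} = \frac{1}{2 \cdot 1} = \frac{1}{2} \cdot 1 = \frac{1}{2}$)
$-249995 + T{\left(\frac{1}{-466 + 443} \right)} = -249995 + \frac{1}{2} = - \frac{499989}{2}$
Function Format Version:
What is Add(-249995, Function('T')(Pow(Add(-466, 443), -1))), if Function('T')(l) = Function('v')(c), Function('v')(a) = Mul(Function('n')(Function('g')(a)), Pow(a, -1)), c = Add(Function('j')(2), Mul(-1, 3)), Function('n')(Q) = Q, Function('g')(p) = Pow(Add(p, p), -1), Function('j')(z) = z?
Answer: Rational(-499989, 2) ≈ -2.4999e+5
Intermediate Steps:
Function('g')(p) = Mul(Rational(1, 2), Pow(p, -1)) (Function('g')(p) = Pow(Mul(2, p), -1) = Mul(Rational(1, 2), Pow(p, -1)))
c = -1 (c = Add(2, Mul(-1, 3)) = Add(2, -3) = -1)
Function('v')(a) = Mul(Rational(1, 2), Pow(a, -2)) (Function('v')(a) = Mul(Mul(Rational(1, 2), Pow(a, -1)), Pow(a, -1)) = Mul(Rational(1, 2), Pow(a, -2)))
Function('T')(l) = Rational(1, 2) (Function('T')(l) = Mul(Rational(1, 2), Pow(-1, -2)) = Mul(Rational(1, 2), 1) = Rational(1, 2))
Add(-249995, Function('T')(Pow(Add(-466, 443), -1))) = Add(-249995, Rational(1, 2)) = Rational(-499989, 2)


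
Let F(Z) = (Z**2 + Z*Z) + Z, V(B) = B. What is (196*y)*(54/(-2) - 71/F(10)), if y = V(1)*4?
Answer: -321496/15 ≈ -21433.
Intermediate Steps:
F(Z) = Z + 2*Z**2 (F(Z) = (Z**2 + Z**2) + Z = 2*Z**2 + Z = Z + 2*Z**2)
y = 4 (y = 1*4 = 4)
(196*y)*(54/(-2) - 71/F(10)) = (196*4)*(54/(-2) - 71*1/(10*(1 + 2*10))) = 784*(54*(-1/2) - 71*1/(10*(1 + 20))) = 784*(-27 - 71/(10*21)) = 784*(-27 - 71/210) = 784*(-5741/210) = -321496/15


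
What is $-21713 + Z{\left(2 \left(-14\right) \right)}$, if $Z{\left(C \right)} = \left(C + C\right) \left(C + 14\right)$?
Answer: $-20929$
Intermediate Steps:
$Z{\left(C \right)} = 2 C \left(14 + C\right)$
$-21713 + Z{\left(2 \left(-14\right) \right)} = -21713 + 2 \cdot 2 \left(-14\right) \left(14 + 2 \left(-14\right)\right) = -21713 + 2 \left(-28\right) \left(14 - 28\right) = -21713 + 2 \left(-28\right) \left(-14\right) = -21713 + 784 = -20929$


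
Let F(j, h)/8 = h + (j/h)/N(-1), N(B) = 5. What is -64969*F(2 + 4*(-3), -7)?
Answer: 24428344/7 ≈ 3.4898e+6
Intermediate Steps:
F(j, h) = 8*h + 8*j/(5*h) (F(j, h) = 8*(h + (j/h)/5) = 8*(h + (j/h)*(⅕)) = 8*(h + j/(5*h)) = 8*h + 8*j/(5*h))
-64969*F(2 + 4*(-3), -7) = -64969*(8*(-7) + (8/5)*(2 + 4*(-3))/(-7)) = -64969*(-56 + (8/5)*(2 - 12)*(-⅐)) = -64969*(-56 + (8/5)*(-10)*(-⅐)) = -64969*(-56 + 16/7) = -64969*(-376/7) = 24428344/7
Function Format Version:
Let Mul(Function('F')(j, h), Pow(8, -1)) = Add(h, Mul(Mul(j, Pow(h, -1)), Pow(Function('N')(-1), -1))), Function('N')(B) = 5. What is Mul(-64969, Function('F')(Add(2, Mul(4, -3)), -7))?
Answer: Rational(24428344, 7) ≈ 3.4898e+6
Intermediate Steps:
Function('F')(j, h) = Add(Mul(8, h), Mul(Rational(8, 5), j, Pow(h, -1))) (Function('F')(j, h) = Mul(8, Add(h, Mul(Mul(j, Pow(h, -1)), Pow(5, -1)))) = Mul(8, Add(h, Mul(Mul(j, Pow(h, -1)), Rational(1, 5)))) = Mul(8, Add(h, Mul(Rational(1, 5), j, Pow(h, -1)))) = Add(Mul(8, h), Mul(Rational(8, 5), j, Pow(h, -1))))
Mul(-64969, Function('F')(Add(2, Mul(4, -3)), -7)) = Mul(-64969, Add(Mul(8, -7), Mul(Rational(8, 5), Add(2, Mul(4, -3)), Pow(-7, -1)))) = Mul(-64969, Add(-56, Mul(Rational(8, 5), Add(2, -12), Rational(-1, 7)))) = Mul(-64969, Add(-56, Mul(Rational(8, 5), -10, Rational(-1, 7)))) = Mul(-64969, Add(-56, Rational(16, 7))) = Mul(-64969, Rational(-376, 7)) = Rational(24428344, 7)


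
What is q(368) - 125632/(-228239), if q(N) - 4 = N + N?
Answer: 169022492/228239 ≈ 740.55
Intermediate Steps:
q(N) = 4 + 2*N (q(N) = 4 + (N + N) = 4 + 2*N)
q(368) - 125632/(-228239) = (4 + 2*368) - 125632/(-228239) = (4 + 736) - 125632*(-1)/228239 = 740 - 1*(-125632/228239) = 740 + 125632/228239 = 169022492/228239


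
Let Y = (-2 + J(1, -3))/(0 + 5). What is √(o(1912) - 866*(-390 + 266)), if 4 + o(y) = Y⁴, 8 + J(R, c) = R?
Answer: √67119061/25 ≈ 327.71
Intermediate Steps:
J(R, c) = -8 + R
Y = -9/5 (Y = (-2 + (-8 + 1))/(0 + 5) = (-2 - 7)/5 = -9*⅕ = -9/5 ≈ -1.8000)
o(y) = 4061/625 (o(y) = -4 + (-9/5)⁴ = -4 + 6561/625 = 4061/625)
√(o(1912) - 866*(-390 + 266)) = √(4061/625 - 866*(-390 + 266)) = √(4061/625 - 866*(-124)) = √(4061/625 + 107384) = √(67119061/625) = √67119061/25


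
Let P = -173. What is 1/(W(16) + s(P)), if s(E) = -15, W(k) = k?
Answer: 1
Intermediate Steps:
1/(W(16) + s(P)) = 1/(16 - 15) = 1/1 = 1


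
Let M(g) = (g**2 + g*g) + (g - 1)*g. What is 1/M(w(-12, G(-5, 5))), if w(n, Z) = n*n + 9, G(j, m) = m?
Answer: 1/70074 ≈ 1.4271e-5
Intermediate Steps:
w(n, Z) = 9 + n**2 (w(n, Z) = n**2 + 9 = 9 + n**2)
M(g) = 2*g**2 + g*(-1 + g) (M(g) = (g**2 + g**2) + (-1 + g)*g = 2*g**2 + g*(-1 + g))
1/M(w(-12, G(-5, 5))) = 1/((9 + (-12)**2)*(-1 + 3*(9 + (-12)**2))) = 1/((9 + 144)*(-1 + 3*(9 + 144))) = 1/(153*(-1 + 3*153)) = 1/(153*(-1 + 459)) = 1/(153*458) = 1/70074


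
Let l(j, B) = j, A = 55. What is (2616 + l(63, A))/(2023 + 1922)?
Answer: 893/1315 ≈ 0.67909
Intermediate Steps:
(2616 + l(63, A))/(2023 + 1922) = (2616 + 63)/(2023 + 1922) = 2679/3945 = 2679*(1/3945) = 893/1315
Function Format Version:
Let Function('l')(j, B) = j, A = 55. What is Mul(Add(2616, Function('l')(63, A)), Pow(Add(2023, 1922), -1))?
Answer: Rational(893, 1315) ≈ 0.67909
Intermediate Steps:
Mul(Add(2616, Function('l')(63, A)), Pow(Add(2023, 1922), -1)) = Mul(Add(2616, 63), Pow(Add(2023, 1922), -1)) = Mul(2679, Pow(3945, -1)) = Mul(2679, Rational(1, 3945)) = Rational(893, 1315)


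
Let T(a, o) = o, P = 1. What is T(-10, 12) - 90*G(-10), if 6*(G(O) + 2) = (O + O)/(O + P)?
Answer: 476/3 ≈ 158.67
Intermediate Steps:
G(O) = -2 + O/(3*(1 + O)) (G(O) = -2 + ((O + O)/(O + 1))/6 = -2 + ((2*O)/(1 + O))/6 = -2 + (2*O/(1 + O))/6 = -2 + O/(3*(1 + O)))
T(-10, 12) - 90*G(-10) = 12 - 30*(-6 - 5*(-10))/(1 - 10) = 12 - 30*(-6 + 50)/(-9) = 12 - 30*(-1)*44/9 = 12 - 90*(-44/27) = 12 + 440/3 = 476/3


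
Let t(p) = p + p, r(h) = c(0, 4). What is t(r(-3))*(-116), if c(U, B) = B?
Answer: -928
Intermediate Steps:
r(h) = 4
t(p) = 2*p
t(r(-3))*(-116) = (2*4)*(-116) = 8*(-116) = -928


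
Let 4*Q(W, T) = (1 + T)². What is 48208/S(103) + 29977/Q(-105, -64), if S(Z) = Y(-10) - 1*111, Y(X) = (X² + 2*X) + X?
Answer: -186421324/162729 ≈ -1145.6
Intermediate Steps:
Y(X) = X² + 3*X
Q(W, T) = (1 + T)²/4
S(Z) = -41 (S(Z) = -10*(3 - 10) - 1*111 = -10*(-7) - 111 = 70 - 111 = -41)
48208/S(103) + 29977/Q(-105, -64) = 48208/(-41) + 29977/(((1 - 64)²/4)) = 48208*(-1/41) + 29977/(((¼)*(-63)²)) = -48208/41 + 29977/(((¼)*3969)) = -48208/41 + 29977/(3969/4) = -48208/41 + 29977*(4/3969) = -48208/41 + 119908/3969 = -186421324/162729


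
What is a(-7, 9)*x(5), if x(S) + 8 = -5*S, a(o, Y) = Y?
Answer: -297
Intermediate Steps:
x(S) = -8 - 5*S
a(-7, 9)*x(5) = 9*(-8 - 5*5) = 9*(-8 - 25) = 9*(-33) = -297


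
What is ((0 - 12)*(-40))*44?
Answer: 21120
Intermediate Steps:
((0 - 12)*(-40))*44 = -12*(-40)*44 = 480*44 = 21120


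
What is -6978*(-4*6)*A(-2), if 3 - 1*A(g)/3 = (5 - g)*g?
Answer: 8541072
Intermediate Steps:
A(g) = 9 - 3*g*(5 - g) (A(g) = 9 - 3*(5 - g)*g = 9 - 3*g*(5 - g))
-6978*(-4*6)*A(-2) = -6978*(-4*6)*(9 - 15*(-2) + 3*(-2)**2) = -(-167472)*(9 + 30 + 3*4) = -(-167472)*(9 + 30 + 12) = -(-167472)*51 = -6978*(-1224) = 8541072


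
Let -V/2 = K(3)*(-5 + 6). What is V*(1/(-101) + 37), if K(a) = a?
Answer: -22416/101 ≈ -221.94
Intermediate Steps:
V = -6 (V = -6*(-5 + 6) = -6 ≈ -6.0000)
V*(1/(-101) + 37) = -6*(1/(-101) + 37) = -6*(-1/101 + 37) = -6*3736/101 = -22416/101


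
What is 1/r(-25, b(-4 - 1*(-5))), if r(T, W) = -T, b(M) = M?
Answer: 1/25 ≈ 0.040000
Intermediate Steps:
1/r(-25, b(-4 - 1*(-5))) = 1/(-1*(-25)) = 1/25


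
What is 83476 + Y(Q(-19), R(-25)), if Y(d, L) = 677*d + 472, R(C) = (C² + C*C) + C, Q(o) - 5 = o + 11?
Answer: 81917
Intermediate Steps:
Q(o) = 16 + o (Q(o) = 5 + (o + 11) = 5 + (11 + o) = 16 + o)
R(C) = C + 2*C² (R(C) = (C² + C²) + C = 2*C² + C = C + 2*C²)
Y(d, L) = 472 + 677*d
83476 + Y(Q(-19), R(-25)) = 83476 + (472 + 677*(16 - 19)) = 83476 + (472 + 677*(-3)) = 83476 + (472 - 2031) = 83476 - 1559 = 81917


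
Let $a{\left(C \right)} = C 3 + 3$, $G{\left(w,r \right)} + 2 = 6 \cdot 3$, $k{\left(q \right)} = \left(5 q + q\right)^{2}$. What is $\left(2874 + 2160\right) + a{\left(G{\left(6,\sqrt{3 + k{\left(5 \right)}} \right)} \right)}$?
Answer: $5085$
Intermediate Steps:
$k{\left(q \right)} = 36 q^{2}$ ($k{\left(q \right)} = \left(6 q\right)^{2} = 36 q^{2}$)
$G{\left(w,r \right)} = 16$ ($G{\left(w,r \right)} = -2 + 6 \cdot 3 = -2 + 18 = 16$)
$a{\left(C \right)} = 3 + 3 C$ ($a{\left(C \right)} = 3 C + 3 = 3 + 3 C$)
$\left(2874 + 2160\right) + a{\left(G{\left(6,\sqrt{3 + k{\left(5 \right)}} \right)} \right)} = \left(2874 + 2160\right) + \left(3 + 3 \cdot 16\right) = 5034 + \left(3 + 48\right) = 5034 + 51 = 5085$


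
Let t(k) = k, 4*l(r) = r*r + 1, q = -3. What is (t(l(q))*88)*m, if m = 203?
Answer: 44660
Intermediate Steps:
l(r) = ¼ + r²/4 (l(r) = (r*r + 1)/4 = (r² + 1)/4 = (1 + r²)/4 = ¼ + r²/4)
(t(l(q))*88)*m = ((¼ + (¼)*(-3)²)*88)*203 = ((¼ + (¼)*9)*88)*203 = ((¼ + 9/4)*88)*203 = ((5/2)*88)*203 = 220*203 = 44660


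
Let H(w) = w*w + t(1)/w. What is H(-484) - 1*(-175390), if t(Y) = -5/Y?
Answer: 198268669/484 ≈ 4.0965e+5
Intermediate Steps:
H(w) = w**2 - 5/w (H(w) = w*w + (-5/1)/w = w**2 + (-5*1)/w = w**2 - 5/w)
H(-484) - 1*(-175390) = (-5 + (-484)**3)/(-484) - 1*(-175390) = -(-5 - 113379904)/484 + 175390 = -1/484*(-113379909) + 175390 = 113379909/484 + 175390 = 198268669/484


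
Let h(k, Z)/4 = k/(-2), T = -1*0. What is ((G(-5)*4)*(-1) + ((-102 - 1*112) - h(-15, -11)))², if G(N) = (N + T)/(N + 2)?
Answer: 565504/9 ≈ 62834.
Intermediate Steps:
T = 0
h(k, Z) = -2*k (h(k, Z) = 4*(k/(-2)) = 4*(k*(-½)) = 4*(-k/2) = -2*k)
G(N) = N/(2 + N) (G(N) = (N + 0)/(N + 2) = N/(2 + N))
((G(-5)*4)*(-1) + ((-102 - 1*112) - h(-15, -11)))² = ((-5/(2 - 5)*4)*(-1) + ((-102 - 1*112) - (-2)*(-15)))² = ((-5/(-3)*4)*(-1) + ((-102 - 112) - 1*30))² = ((-5*(-⅓)*4)*(-1) + (-214 - 30))² = (((5/3)*4)*(-1) - 244)² = ((20/3)*(-1) - 244)² = (-20/3 - 244)² = (-752/3)² = 565504/9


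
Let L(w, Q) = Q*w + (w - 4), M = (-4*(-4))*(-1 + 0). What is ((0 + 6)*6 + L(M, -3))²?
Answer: 4096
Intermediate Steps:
M = -16 (M = 16*(-1) = -16)
L(w, Q) = -4 + w + Q*w (L(w, Q) = Q*w + (-4 + w) = -4 + w + Q*w)
((0 + 6)*6 + L(M, -3))² = ((0 + 6)*6 + (-4 - 16 - 3*(-16)))² = (6*6 + (-4 - 16 + 48))² = (36 + 28)² = 64² = 4096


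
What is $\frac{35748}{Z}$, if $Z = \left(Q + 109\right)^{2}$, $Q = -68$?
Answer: $\frac{35748}{1681} \approx 21.266$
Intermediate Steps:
$Z = 1681$ ($Z = \left(-68 + 109\right)^{2} = 41^{2} = 1681$)
$\frac{35748}{Z} = \frac{35748}{1681}$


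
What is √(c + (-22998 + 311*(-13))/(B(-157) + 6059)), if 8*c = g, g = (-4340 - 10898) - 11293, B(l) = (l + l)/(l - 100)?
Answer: I*√14320834393687798/2076636 ≈ 57.627*I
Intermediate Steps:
B(l) = 2*l/(-100 + l) (B(l) = (2*l)/(-100 + l) = 2*l/(-100 + l))
g = -26531 (g = -15238 - 11293 = -26531)
c = -26531/8 (c = (⅛)*(-26531) = -26531/8 ≈ -3316.4)
√(c + (-22998 + 311*(-13))/(B(-157) + 6059)) = √(-26531/8 + (-22998 + 311*(-13))/(2*(-157)/(-100 - 157) + 6059)) = √(-26531/8 + (-22998 - 4043)/(2*(-157)/(-257) + 6059)) = √(-26531/8 - 27041/(2*(-157)*(-1/257) + 6059)) = √(-26531/8 - 27041/(314/257 + 6059)) = √(-26531/8 - 27041/1557477/257) = √(-26531/8 - 27041*257/1557477) = √(-26531/8 - 6949537/1557477) = √(-41377018583/12459816) = I*√14320834393687798/2076636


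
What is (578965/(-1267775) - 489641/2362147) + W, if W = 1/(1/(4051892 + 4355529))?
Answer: 5035491426611951959/598934182585 ≈ 8.4074e+6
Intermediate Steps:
W = 8407421 (W = 1/(1/8407421) = 8407421)
(578965/(-1267775) - 489641/2362147) + W = (578965/(-1267775) - 489641/2362147) + 8407421 = (578965*(-1/1267775) - 489641*1/2362147) + 8407421 = (-115793/253555 - 489641/2362147) + 8407421 = -397671011326/598934182585 + 8407421 = 5035491426611951959/598934182585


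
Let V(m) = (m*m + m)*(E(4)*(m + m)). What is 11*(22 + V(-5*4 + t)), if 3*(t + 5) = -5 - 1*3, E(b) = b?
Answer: -48492026/27 ≈ -1.7960e+6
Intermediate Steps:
t = -23/3 (t = -5 + (-5 - 1*3)/3 = -5 + (-5 - 3)/3 = -5 + (⅓)*(-8) = -5 - 8/3 = -23/3 ≈ -7.6667)
V(m) = 8*m*(m + m²) (V(m) = (m*m + m)*(4*(m + m)) = (m² + m)*(4*(2*m)) = (m + m²)*(8*m) = 8*m*(m + m²))
11*(22 + V(-5*4 + t)) = 11*(22 + 8*(-5*4 - 23/3)²*(1 + (-5*4 - 23/3))) = 11*(22 + 8*(-20 - 23/3)²*(1 + (-20 - 23/3))) = 11*(22 + 8*(-83/3)²*(1 - 83/3)) = 11*(22 + 8*(6889/9)*(-80/3)) = 11*(22 - 4408960/27) = 11*(-4408366/27) = -48492026/27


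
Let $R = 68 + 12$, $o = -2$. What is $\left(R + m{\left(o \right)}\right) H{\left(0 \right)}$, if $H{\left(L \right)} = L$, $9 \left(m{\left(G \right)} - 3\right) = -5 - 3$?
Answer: $0$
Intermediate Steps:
$m{\left(G \right)} = \frac{19}{9}$ ($m{\left(G \right)} = 3 + \frac{-5 - 3}{9} = 3 + \frac{1}{9} \left(-8\right) = 3 - \frac{8}{9} = \frac{19}{9}$)
$R = 80$
$\left(R + m{\left(o \right)}\right) H{\left(0 \right)} = \left(80 + \frac{19}{9}\right) 0 = \frac{739}{9} \cdot 0 = 0$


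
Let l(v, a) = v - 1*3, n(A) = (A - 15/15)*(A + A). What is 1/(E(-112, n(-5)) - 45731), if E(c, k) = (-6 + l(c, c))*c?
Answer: -1/32179 ≈ -3.1076e-5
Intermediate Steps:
n(A) = 2*A*(-1 + A) (n(A) = (A - 15*1/15)*(2*A) = (A - 1)*(2*A) = (-1 + A)*(2*A) = 2*A*(-1 + A))
l(v, a) = -3 + v (l(v, a) = v - 3 = -3 + v)
E(c, k) = c*(-9 + c) (E(c, k) = (-6 + (-3 + c))*c = (-9 + c)*c = c*(-9 + c))
1/(E(-112, n(-5)) - 45731) = 1/(-112*(-9 - 112) - 45731) = 1/(-112*(-121) - 45731) = 1/(13552 - 45731) = 1/(-32179) = -1/32179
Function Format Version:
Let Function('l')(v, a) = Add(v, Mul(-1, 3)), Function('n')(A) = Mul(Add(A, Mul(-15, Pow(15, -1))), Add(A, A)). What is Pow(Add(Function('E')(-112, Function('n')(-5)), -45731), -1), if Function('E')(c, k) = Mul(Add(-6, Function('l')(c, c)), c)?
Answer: Rational(-1, 32179) ≈ -3.1076e-5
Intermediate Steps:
Function('n')(A) = Mul(2, A, Add(-1, A)) (Function('n')(A) = Mul(Add(A, Mul(-15, Rational(1, 15))), Mul(2, A)) = Mul(Add(A, -1), Mul(2, A)) = Mul(Add(-1, A), Mul(2, A)) = Mul(2, A, Add(-1, A)))
Function('l')(v, a) = Add(-3, v) (Function('l')(v, a) = Add(v, -3) = Add(-3, v))
Function('E')(c, k) = Mul(c, Add(-9, c)) (Function('E')(c, k) = Mul(Add(-6, Add(-3, c)), c) = Mul(Add(-9, c), c) = Mul(c, Add(-9, c)))
Pow(Add(Function('E')(-112, Function('n')(-5)), -45731), -1) = Pow(Add(Mul(-112, Add(-9, -112)), -45731), -1) = Pow(Add(Mul(-112, -121), -45731), -1) = Pow(Add(13552, -45731), -1) = Pow(-32179, -1) = Rational(-1, 32179)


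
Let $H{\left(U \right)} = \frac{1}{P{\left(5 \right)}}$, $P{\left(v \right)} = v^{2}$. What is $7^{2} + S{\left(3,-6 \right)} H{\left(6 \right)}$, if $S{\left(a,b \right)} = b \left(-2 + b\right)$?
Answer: $\frac{1273}{25} \approx 50.92$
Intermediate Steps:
$H{\left(U \right)} = \frac{1}{25}$ ($H{\left(U \right)} = \frac{1}{5^{2}} = \frac{1}{25}$)
$7^{2} + S{\left(3,-6 \right)} H{\left(6 \right)} = 7^{2} + - 6 \left(-2 - 6\right) \frac{1}{25} = 49 + \left(-6\right) \left(-8\right) \frac{1}{25} = 49 + 48 \cdot \frac{1}{25} = 49 + \frac{48}{25} = \frac{1273}{25}$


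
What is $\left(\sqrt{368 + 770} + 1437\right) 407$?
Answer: $584859 + 407 \sqrt{1138} \approx 5.9859 \cdot 10^{5}$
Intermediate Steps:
$\left(\sqrt{368 + 770} + 1437\right) 407 = \left(\sqrt{1138} + 1437\right) 407 = \left(1437 + \sqrt{1138}\right) 407 = 584859 + 407 \sqrt{1138}$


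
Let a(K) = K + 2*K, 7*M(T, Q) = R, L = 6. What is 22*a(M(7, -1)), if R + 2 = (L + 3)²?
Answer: 5214/7 ≈ 744.86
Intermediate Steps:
R = 79 (R = -2 + (6 + 3)² = -2 + 9² = -2 + 81 = 79)
M(T, Q) = 79/7 (M(T, Q) = (⅐)*79 = 79/7)
a(K) = 3*K
22*a(M(7, -1)) = 22*(3*(79/7)) = 22*(237/7) = 5214/7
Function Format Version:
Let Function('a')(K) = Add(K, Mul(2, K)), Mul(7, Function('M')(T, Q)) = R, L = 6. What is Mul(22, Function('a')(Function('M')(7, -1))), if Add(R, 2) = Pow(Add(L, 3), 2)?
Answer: Rational(5214, 7) ≈ 744.86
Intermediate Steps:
R = 79 (R = Add(-2, Pow(Add(6, 3), 2)) = Add(-2, Pow(9, 2)) = Add(-2, 81) = 79)
Function('M')(T, Q) = Rational(79, 7) (Function('M')(T, Q) = Mul(Rational(1, 7), 79) = Rational(79, 7))
Function('a')(K) = Mul(3, K)
Mul(22, Function('a')(Function('M')(7, -1))) = Mul(22, Mul(3, Rational(79, 7))) = Mul(22, Rational(237, 7)) = Rational(5214, 7)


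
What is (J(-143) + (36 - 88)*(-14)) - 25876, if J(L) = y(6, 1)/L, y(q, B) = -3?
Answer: -3596161/143 ≈ -25148.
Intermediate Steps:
J(L) = -3/L
(J(-143) + (36 - 88)*(-14)) - 25876 = (-3/(-143) + (36 - 88)*(-14)) - 25876 = (-3*(-1/143) - 52*(-14)) - 25876 = (3/143 + 728) - 25876 = 104107/143 - 25876 = -3596161/143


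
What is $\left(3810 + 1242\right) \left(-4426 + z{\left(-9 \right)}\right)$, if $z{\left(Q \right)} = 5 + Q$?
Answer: $-22380360$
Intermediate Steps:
$\left(3810 + 1242\right) \left(-4426 + z{\left(-9 \right)}\right) = \left(3810 + 1242\right) \left(-4426 + \left(5 - 9\right)\right) = 5052 \left(-4426 - 4\right) = 5052 \left(-4430\right) = -22380360$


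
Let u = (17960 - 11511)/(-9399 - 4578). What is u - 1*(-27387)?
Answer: 382781650/13977 ≈ 27387.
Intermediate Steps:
u = -6449/13977 (u = 6449/(-13977) = 6449*(-1/13977) = -6449/13977 ≈ -0.46140)
u - 1*(-27387) = -6449/13977 - 1*(-27387) = -6449/13977 + 27387 = 382781650/13977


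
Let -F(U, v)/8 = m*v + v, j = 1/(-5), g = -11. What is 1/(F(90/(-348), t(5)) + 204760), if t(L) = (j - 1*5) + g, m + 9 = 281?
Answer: 5/1200704 ≈ 4.1642e-6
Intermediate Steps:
m = 272 (m = -9 + 281 = 272)
j = -⅕ ≈ -0.20000
t(L) = -81/5 (t(L) = (-⅕ - 1*5) - 11 = (-⅕ - 5) - 11 = -26/5 - 11 = -81/5)
F(U, v) = -2184*v (F(U, v) = -8*(272*v + v) = -2184*v)
1/(F(90/(-348), t(5)) + 204760) = 1/(-2184*(-81/5) + 204760) = 1/(176904/5 + 204760) = 1/(1200704/5) = 5/1200704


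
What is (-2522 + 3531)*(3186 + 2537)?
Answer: 5774507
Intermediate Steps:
(-2522 + 3531)*(3186 + 2537) = 1009*5723 = 5774507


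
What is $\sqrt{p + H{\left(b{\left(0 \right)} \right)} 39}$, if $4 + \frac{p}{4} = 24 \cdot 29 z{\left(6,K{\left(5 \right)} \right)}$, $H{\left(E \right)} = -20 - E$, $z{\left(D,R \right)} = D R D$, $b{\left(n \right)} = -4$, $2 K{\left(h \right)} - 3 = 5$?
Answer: $8 \sqrt{6254} \approx 632.66$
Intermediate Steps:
$K{\left(h \right)} = 4$ ($K{\left(h \right)} = \frac{3}{2} + \frac{1}{2} \cdot 5 = \frac{3}{2} + \frac{5}{2} = 4$)
$z{\left(D,R \right)} = R D^{2}$
$p = 400880$ ($p = -16 + 4 \cdot 24 \cdot 29 \cdot 4 \cdot 6^{2} = -16 + 4 \cdot 696 \cdot 4 \cdot 36 = -16 + 4 \cdot 696 \cdot 144 = -16 + 4 \cdot 100224 = -16 + 400896 = 400880$)
$\sqrt{p + H{\left(b{\left(0 \right)} \right)} 39} = \sqrt{400880 + \left(-20 - -4\right) 39} = \sqrt{400880 + \left(-20 + 4\right) 39} = \sqrt{400880 - 624} = \sqrt{400256} = 8 \sqrt{6254}$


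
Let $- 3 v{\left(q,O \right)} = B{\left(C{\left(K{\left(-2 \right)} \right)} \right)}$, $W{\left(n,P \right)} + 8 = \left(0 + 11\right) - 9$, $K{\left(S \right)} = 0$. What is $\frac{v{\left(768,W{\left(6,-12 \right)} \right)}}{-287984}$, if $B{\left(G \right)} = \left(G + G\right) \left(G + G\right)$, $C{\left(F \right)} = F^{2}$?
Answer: $0$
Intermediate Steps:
$W{\left(n,P \right)} = -6$ ($W{\left(n,P \right)} = -8 + \left(\left(0 + 11\right) - 9\right) = -8 + \left(11 - 9\right) = -8 + 2 = -6$)
$B{\left(G \right)} = 4 G^{2}$ ($B{\left(G \right)} = 2 G 2 G = 4 G^{2}$)
$v{\left(q,O \right)} = 0$ ($v{\left(q,O \right)} = - \frac{4 \left(0^{2}\right)^{2}}{3} = - \frac{4 \cdot 0^{2}}{3} = - \frac{4 \cdot 0}{3} = \left(- \frac{1}{3}\right) 0 = 0$)
$\frac{v{\left(768,W{\left(6,-12 \right)} \right)}}{-287984} = \frac{0}{-287984} = 0 \left(- \frac{1}{287984}\right) = 0$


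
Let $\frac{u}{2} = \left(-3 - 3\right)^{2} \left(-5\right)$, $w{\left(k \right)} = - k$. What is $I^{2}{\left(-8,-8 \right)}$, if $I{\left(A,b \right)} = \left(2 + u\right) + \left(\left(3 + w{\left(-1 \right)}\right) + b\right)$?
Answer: $131044$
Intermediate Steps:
$u = -360$ ($u = 2 \left(-3 - 3\right)^{2} \left(-5\right) = 2 \left(-6\right)^{2} \left(-5\right) = 2 \cdot 36 \left(-5\right) = 2 \left(-180\right) = -360$)
$I{\left(A,b \right)} = -354 + b$ ($I{\left(A,b \right)} = \left(2 - 360\right) + \left(\left(3 - -1\right) + b\right) = -358 + \left(\left(3 + 1\right) + b\right) = -358 + \left(4 + b\right) = -354 + b$)
$I^{2}{\left(-8,-8 \right)} = \left(-354 - 8\right)^{2} = \left(-362\right)^{2} = 131044$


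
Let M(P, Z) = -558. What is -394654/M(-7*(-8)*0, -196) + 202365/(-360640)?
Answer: 14221509889/20123712 ≈ 706.70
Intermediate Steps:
-394654/M(-7*(-8)*0, -196) + 202365/(-360640) = -394654/(-558) + 202365/(-360640) = -394654*(-1/558) + 202365*(-1/360640) = 197327/279 - 40473/72128 = 14221509889/20123712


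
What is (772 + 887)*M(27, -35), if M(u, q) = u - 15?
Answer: 19908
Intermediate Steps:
M(u, q) = -15 + u
(772 + 887)*M(27, -35) = (772 + 887)*(-15 + 27) = 1659*12 = 19908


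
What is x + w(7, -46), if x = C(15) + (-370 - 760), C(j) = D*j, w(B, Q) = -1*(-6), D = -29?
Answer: -1559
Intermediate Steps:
w(B, Q) = 6
C(j) = -29*j
x = -1565 (x = -29*15 + (-370 - 760) = -435 - 1130 = -1565)
x + w(7, -46) = -1565 + 6 = -1559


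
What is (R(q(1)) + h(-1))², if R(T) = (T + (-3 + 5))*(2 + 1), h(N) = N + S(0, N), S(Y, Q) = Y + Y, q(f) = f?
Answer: 64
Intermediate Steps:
S(Y, Q) = 2*Y
h(N) = N (h(N) = N + 2*0 = N + 0 = N)
R(T) = 6 + 3*T (R(T) = (T + 2)*3 = (2 + T)*3 = 6 + 3*T)
(R(q(1)) + h(-1))² = ((6 + 3*1) - 1)² = ((6 + 3) - 1)² = (9 - 1)² = 8² = 64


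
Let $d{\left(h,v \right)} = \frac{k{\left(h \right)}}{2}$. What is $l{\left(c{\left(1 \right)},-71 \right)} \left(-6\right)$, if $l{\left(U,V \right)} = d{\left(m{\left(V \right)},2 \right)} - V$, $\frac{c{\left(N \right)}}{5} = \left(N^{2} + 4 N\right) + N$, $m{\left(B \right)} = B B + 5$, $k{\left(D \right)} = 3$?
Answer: $-435$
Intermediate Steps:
$m{\left(B \right)} = 5 + B^{2}$ ($m{\left(B \right)} = B^{2} + 5 = 5 + B^{2}$)
$c{\left(N \right)} = 5 N^{2} + 25 N$ ($c{\left(N \right)} = 5 \left(\left(N^{2} + 4 N\right) + N\right) = 5 \left(N^{2} + 5 N\right) = 5 N^{2} + 25 N$)
$d{\left(h,v \right)} = \frac{3}{2}$
$l{\left(U,V \right)} = \frac{3}{2} - V$
$l{\left(c{\left(1 \right)},-71 \right)} \left(-6\right) = \left(\frac{3}{2} - -71\right) \left(-6\right) = \left(\frac{3}{2} + 71\right) \left(-6\right) = \frac{145}{2} \left(-6\right) = -435$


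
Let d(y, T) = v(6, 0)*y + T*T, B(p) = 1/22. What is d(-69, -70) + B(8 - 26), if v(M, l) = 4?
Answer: 101729/22 ≈ 4624.0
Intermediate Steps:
B(p) = 1/22
d(y, T) = T**2 + 4*y (d(y, T) = 4*y + T*T = 4*y + T**2 = T**2 + 4*y)
d(-69, -70) + B(8 - 26) = ((-70)**2 + 4*(-69)) + 1/22 = (4900 - 276) + 1/22 = 4624 + 1/22 = 101729/22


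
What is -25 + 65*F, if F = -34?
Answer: -2235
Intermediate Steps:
-25 + 65*F = -25 + 65*(-34) = -25 - 2210 = -2235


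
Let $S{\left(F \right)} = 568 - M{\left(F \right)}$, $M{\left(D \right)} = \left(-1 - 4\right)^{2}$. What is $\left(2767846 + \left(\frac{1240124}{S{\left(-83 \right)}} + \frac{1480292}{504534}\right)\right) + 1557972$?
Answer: $\frac{197622679175948}{45660327} \approx 4.3281 \cdot 10^{6}$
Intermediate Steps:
$M{\left(D \right)} = 25$ ($M{\left(D \right)} = \left(-5\right)^{2} = 25$)
$S{\left(F \right)} = 543$ ($S{\left(F \right)} = 568 - 25 = 543$)
$\left(2767846 + \left(\frac{1240124}{S{\left(-83 \right)}} + \frac{1480292}{504534}\right)\right) + 1557972 = \left(2767846 + \left(\frac{1240124}{543} + \frac{1480292}{504534}\right)\right) + 1557972 = \left(2767846 + \left(1240124 \cdot \frac{1}{543} + 1480292 \cdot \frac{1}{504534}\right)\right) + 1557972 = \left(2767846 + \left(\frac{1240124}{543} + \frac{740146}{252267}\right)\right) + 1557972 = \left(2767846 + \frac{104414753462}{45660327}\right) + 1557972 = \frac{126485168199104}{45660327} + 1557972 = \frac{197622679175948}{45660327}$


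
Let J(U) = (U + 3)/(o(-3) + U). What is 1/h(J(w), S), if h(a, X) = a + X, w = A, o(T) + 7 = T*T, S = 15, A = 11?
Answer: 13/209 ≈ 0.062201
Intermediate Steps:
o(T) = -7 + T**2 (o(T) = -7 + T*T = -7 + T**2)
w = 11
J(U) = (3 + U)/(2 + U) (J(U) = (U + 3)/((-7 + (-3)**2) + U) = (3 + U)/((-7 + 9) + U) = (3 + U)/(2 + U))
h(a, X) = X + a
1/h(J(w), S) = 1/(15 + (3 + 11)/(2 + 11)) = 1/(15 + 14/13) = 1/(209/13) = 13/209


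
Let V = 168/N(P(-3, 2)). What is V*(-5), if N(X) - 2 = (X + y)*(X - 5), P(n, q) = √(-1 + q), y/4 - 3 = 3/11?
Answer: 4620/299 ≈ 15.452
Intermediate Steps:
y = 144/11 (y = 12 + 4*(3/11) = 12 + 12/11 = 144/11 ≈ 13.091)
N(X) = 2 + (-5 + X)*(144/11 + X) (N(X) = 2 + (X + 144/11)*(X - 5) = 2 + (144/11 + X)*(-5 + X) = 2 + (-5 + X)*(144/11 + X))
V = -924/299 (V = 168/(-698/11 + (√(-1 + 2))² + 89*√(-1 + 2)/11) = 168/(-698/11 + (√1)² + 89*√1/11) = 168/(-698/11 + 1² + (89/11)*1) = 168/(-698/11 + 1 + 89/11) = 168/(-598/11) = 168*(-11/598) = -924/299 ≈ -3.0903)
V*(-5) = -924/299*(-5) = 4620/299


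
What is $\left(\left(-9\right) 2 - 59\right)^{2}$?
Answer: $5929$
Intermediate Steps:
$\left(\left(-9\right) 2 - 59\right)^{2} = \left(-18 - 59\right)^{2} = \left(-77\right)^{2} = 5929$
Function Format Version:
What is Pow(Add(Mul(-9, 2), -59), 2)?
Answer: 5929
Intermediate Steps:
Pow(Add(Mul(-9, 2), -59), 2) = Pow(Add(-18, -59), 2) = Pow(-77, 2) = 5929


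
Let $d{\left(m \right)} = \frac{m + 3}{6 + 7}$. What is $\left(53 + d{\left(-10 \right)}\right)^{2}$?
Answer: $\frac{465124}{169} \approx 2752.2$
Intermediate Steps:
$d{\left(m \right)} = \frac{3}{13} + \frac{m}{13}$ ($d{\left(m \right)} = \frac{3 + m}{13} = \left(3 + m\right) \frac{1}{13} = \frac{3}{13} + \frac{m}{13}$)
$\left(53 + d{\left(-10 \right)}\right)^{2} = \left(53 + \left(\frac{3}{13} + \frac{1}{13} \left(-10\right)\right)\right)^{2} = \left(53 + \left(\frac{3}{13} - \frac{10}{13}\right)\right)^{2} = \left(53 - \frac{7}{13}\right)^{2} = \left(\frac{682}{13}\right)^{2} = \frac{465124}{169}$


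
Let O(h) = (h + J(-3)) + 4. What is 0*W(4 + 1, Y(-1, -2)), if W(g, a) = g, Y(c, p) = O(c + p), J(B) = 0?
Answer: 0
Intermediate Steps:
O(h) = 4 + h (O(h) = (h + 0) + 4 = h + 4 = 4 + h)
Y(c, p) = 4 + c + p (Y(c, p) = 4 + (c + p) = 4 + c + p)
0*W(4 + 1, Y(-1, -2)) = 0*(4 + 1) = 0*5 = 0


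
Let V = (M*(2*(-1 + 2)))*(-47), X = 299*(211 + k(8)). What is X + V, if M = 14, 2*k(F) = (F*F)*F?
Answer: 138317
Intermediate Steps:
k(F) = F**3/2 (k(F) = ((F*F)*F)/2 = (F**2*F)/2 = F**3/2)
X = 139633 (X = 299*(211 + (1/2)*8**3) = 299*(211 + (1/2)*512) = 299*(211 + 256) = 299*467 = 139633)
V = -1316 (V = (14*(2*(-1 + 2)))*(-47) = (14*(2*1))*(-47) = (14*2)*(-47) = 28*(-47) = -1316)
X + V = 139633 - 1316 = 138317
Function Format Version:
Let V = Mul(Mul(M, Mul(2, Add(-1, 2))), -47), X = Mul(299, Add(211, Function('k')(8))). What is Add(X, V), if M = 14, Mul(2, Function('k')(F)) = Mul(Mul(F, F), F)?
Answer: 138317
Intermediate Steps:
Function('k')(F) = Mul(Rational(1, 2), Pow(F, 3)) (Function('k')(F) = Mul(Rational(1, 2), Mul(Mul(F, F), F)) = Mul(Rational(1, 2), Mul(Pow(F, 2), F)) = Mul(Rational(1, 2), Pow(F, 3)))
X = 139633 (X = Mul(299, Add(211, Mul(Rational(1, 2), Pow(8, 3)))) = Mul(299, Add(211, Mul(Rational(1, 2), 512))) = Mul(299, Add(211, 256)) = Mul(299, 467) = 139633)
V = -1316 (V = Mul(Mul(14, Mul(2, Add(-1, 2))), -47) = Mul(Mul(14, Mul(2, 1)), -47) = Mul(Mul(14, 2), -47) = Mul(28, -47) = -1316)
Add(X, V) = Add(139633, -1316) = 138317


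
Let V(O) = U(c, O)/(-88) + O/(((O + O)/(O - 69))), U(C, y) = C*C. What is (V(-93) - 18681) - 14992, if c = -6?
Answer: -742597/22 ≈ -33754.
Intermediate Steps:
U(C, y) = C²
V(O) = -384/11 + O/2 (V(O) = (-6)²/(-88) + O/(((O + O)/(O - 69))) = 36*(-1/88) + O/(((2*O)/(-69 + O))) = -9/22 + O/((2*O/(-69 + O))) = -9/22 + O*((-69 + O)/(2*O)) = -9/22 + (-69/2 + O/2) = -384/11 + O/2)
(V(-93) - 18681) - 14992 = ((-384/11 + (½)*(-93)) - 18681) - 14992 = ((-384/11 - 93/2) - 18681) - 14992 = (-1791/22 - 18681) - 14992 = -412773/22 - 14992 = -742597/22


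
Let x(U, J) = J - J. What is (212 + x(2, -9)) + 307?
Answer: 519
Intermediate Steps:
x(U, J) = 0
(212 + x(2, -9)) + 307 = (212 + 0) + 307 = 212 + 307 = 519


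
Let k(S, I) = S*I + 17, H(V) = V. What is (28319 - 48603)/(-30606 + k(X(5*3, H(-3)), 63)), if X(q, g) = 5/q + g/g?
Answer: 20284/30505 ≈ 0.66494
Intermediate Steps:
X(q, g) = 1 + 5/q (X(q, g) = 5/q + 1 = 1 + 5/q)
k(S, I) = 17 + I*S (k(S, I) = I*S + 17 = 17 + I*S)
(28319 - 48603)/(-30606 + k(X(5*3, H(-3)), 63)) = (28319 - 48603)/(-30606 + (17 + 63*((5 + 5*3)/((5*3))))) = -20284/(-30606 + (17 + 63*((5 + 15)/15))) = -20284/(-30606 + (17 + 63*((1/15)*20))) = -20284/(-30606 + (17 + 63*(4/3))) = -20284/(-30606 + (17 + 84)) = -20284/(-30606 + 101) = -20284/(-30505) = -20284*(-1/30505) = 20284/30505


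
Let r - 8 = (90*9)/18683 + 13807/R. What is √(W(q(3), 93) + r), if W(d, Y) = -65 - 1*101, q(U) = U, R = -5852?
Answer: I*√9777384289056769/7809494 ≈ 12.662*I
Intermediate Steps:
W(d, Y) = -166 (W(d, Y) = -65 - 101 = -166)
r = 88778181/15618988 (r = 8 + ((90*9)/18683 + 13807/(-5852)) = 8 + (810*(1/18683) + 13807*(-1/5852)) = 8 + (810/18683 - 13807/5852) = 8 - 36173723/15618988 = 88778181/15618988 ≈ 5.6840)
√(W(q(3), 93) + r) = √(-166 + 88778181/15618988) = √(-2503973827/15618988) = I*√9777384289056769/7809494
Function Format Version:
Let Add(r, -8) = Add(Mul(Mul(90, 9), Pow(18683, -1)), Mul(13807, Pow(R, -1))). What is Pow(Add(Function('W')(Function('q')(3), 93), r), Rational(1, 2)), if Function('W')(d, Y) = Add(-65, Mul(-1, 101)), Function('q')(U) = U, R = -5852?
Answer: Mul(Rational(1, 7809494), I, Pow(9777384289056769, Rational(1, 2))) ≈ Mul(12.662, I)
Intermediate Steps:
Function('W')(d, Y) = -166 (Function('W')(d, Y) = Add(-65, -101) = -166)
r = Rational(88778181, 15618988) (r = Add(8, Add(Mul(Mul(90, 9), Pow(18683, -1)), Mul(13807, Pow(-5852, -1)))) = Add(8, Add(Mul(810, Rational(1, 18683)), Mul(13807, Rational(-1, 5852)))) = Add(8, Add(Rational(810, 18683), Rational(-13807, 5852))) = Add(8, Rational(-36173723, 15618988)) = Rational(88778181, 15618988) ≈ 5.6840)
Pow(Add(Function('W')(Function('q')(3), 93), r), Rational(1, 2)) = Pow(Add(-166, Rational(88778181, 15618988)), Rational(1, 2)) = Pow(Rational(-2503973827, 15618988), Rational(1, 2)) = Mul(Rational(1, 7809494), I, Pow(9777384289056769, Rational(1, 2)))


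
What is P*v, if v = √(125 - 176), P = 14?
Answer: 14*I*√51 ≈ 99.98*I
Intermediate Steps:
v = I*√51 (v = √(-51) = I*√51 ≈ 7.1414*I)
P*v = 14*(I*√51) = 14*I*√51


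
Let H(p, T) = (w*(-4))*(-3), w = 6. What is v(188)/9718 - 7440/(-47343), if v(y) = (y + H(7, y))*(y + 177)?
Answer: 17694390/1783253 ≈ 9.9225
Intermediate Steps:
H(p, T) = 72 (H(p, T) = (6*(-4))*(-3) = -24*(-3) = 72)
v(y) = (72 + y)*(177 + y) (v(y) = (y + 72)*(y + 177) = (72 + y)*(177 + y))
v(188)/9718 - 7440/(-47343) = (12744 + 188² + 249*188)/9718 - 7440/(-47343) = (12744 + 35344 + 46812)*(1/9718) - 7440*(-1/47343) = 94900*(1/9718) + 2480/15781 = 47450/4859 + 2480/15781 = 17694390/1783253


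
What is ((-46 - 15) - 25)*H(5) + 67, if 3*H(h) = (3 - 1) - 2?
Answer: 67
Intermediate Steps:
H(h) = 0 (H(h) = ((3 - 1) - 2)/3 = (2 - 2)/3 = (⅓)*0 = 0)
((-46 - 15) - 25)*H(5) + 67 = ((-46 - 15) - 25)*0 + 67 = (-61 - 25)*0 + 67 = -86*0 + 67 = 0 + 67 = 67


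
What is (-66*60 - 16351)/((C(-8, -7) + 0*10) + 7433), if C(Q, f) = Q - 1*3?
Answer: -20311/7422 ≈ -2.7366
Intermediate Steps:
C(Q, f) = -3 + Q (C(Q, f) = Q - 3 = -3 + Q)
(-66*60 - 16351)/((C(-8, -7) + 0*10) + 7433) = (-66*60 - 16351)/(((-3 - 8) + 0*10) + 7433) = (-3960 - 16351)/((-11 + 0) + 7433) = -20311/(-11 + 7433) = -20311/7422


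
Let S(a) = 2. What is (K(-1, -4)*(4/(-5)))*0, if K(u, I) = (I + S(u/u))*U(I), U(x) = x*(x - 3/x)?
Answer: 0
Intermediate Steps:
K(u, I) = (-3 + I**2)*(2 + I) (K(u, I) = (I + 2)*(-3 + I**2) = (2 + I)*(-3 + I**2) = (-3 + I**2)*(2 + I))
(K(-1, -4)*(4/(-5)))*0 = (((-3 + (-4)**2)*(2 - 4))*(4/(-5)))*0 = (((-3 + 16)*(-2))*(4*(-1/5)))*0 = ((13*(-2))*(-4/5))*0 = -26*(-4/5)*0 = (104/5)*0 = 0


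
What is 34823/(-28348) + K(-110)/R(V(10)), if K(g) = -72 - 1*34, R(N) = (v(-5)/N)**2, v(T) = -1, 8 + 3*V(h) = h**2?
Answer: -25433685439/255132 ≈ -99688.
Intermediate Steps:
V(h) = -8/3 + h**2/3
R(N) = N**(-2) (R(N) = (-1/N)**2 = N**(-2))
K(g) = -106 (K(g) = -72 - 34 = -106)
34823/(-28348) + K(-110)/R(V(10)) = 34823/(-28348) - 106*(-8/3 + (1/3)*10**2)**2 = 34823*(-1/28348) - 106*(-8/3 + (1/3)*100)**2 = -34823/28348 - 106*(-8/3 + 100/3)**2 = -34823/28348 - 106/((92/3)**(-2)) = -34823/28348 - 106/9/8464 = -34823/28348 - 106*8464/9 = -34823/28348 - 897184/9 = -25433685439/255132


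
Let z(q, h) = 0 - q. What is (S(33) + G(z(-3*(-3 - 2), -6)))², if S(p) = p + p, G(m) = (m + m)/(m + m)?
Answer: 4489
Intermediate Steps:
z(q, h) = -q
G(m) = 1 (G(m) = (2*m)/((2*m)) = (2*m)*(1/(2*m)) = 1)
S(p) = 2*p
(S(33) + G(z(-3*(-3 - 2), -6)))² = (2*33 + 1)² = (66 + 1)² = 67² = 4489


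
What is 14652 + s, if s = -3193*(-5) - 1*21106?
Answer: 9511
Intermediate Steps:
s = -5141 (s = 15965 - 21106 = -5141)
14652 + s = 14652 - 5141 = 9511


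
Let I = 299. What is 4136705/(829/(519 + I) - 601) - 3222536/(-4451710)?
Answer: -7531112312749498/1092425149595 ≈ -6893.9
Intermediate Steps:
4136705/(829/(519 + I) - 601) - 3222536/(-4451710) = 4136705/(829/(519 + 299) - 601) - 3222536/(-4451710) = 4136705/(829/818 - 601) - 3222536*(-1/4451710) = 4136705/((1/818)*829 - 601) + 1611268/2225855 = 4136705/(829/818 - 601) + 1611268/2225855 = 4136705/(-490789/818) + 1611268/2225855 = 4136705*(-818/490789) + 1611268/2225855 = -3383824690/490789 + 1611268/2225855 = -7531112312749498/1092425149595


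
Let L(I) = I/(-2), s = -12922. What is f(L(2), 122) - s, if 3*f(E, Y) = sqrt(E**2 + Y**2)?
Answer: 12922 + sqrt(14885)/3 ≈ 12963.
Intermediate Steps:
L(I) = -I/2 (L(I) = I*(-1/2) = -I/2)
f(E, Y) = sqrt(E**2 + Y**2)/3
f(L(2), 122) - s = sqrt((-1/2*2)**2 + 122**2)/3 - 1*(-12922) = sqrt((-1)**2 + 14884)/3 + 12922 = sqrt(1 + 14884)/3 + 12922 = sqrt(14885)/3 + 12922 = 12922 + sqrt(14885)/3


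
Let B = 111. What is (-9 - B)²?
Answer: 14400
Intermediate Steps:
(-9 - B)² = (-9 - 1*111)² = (-9 - 111)² = (-120)² = 14400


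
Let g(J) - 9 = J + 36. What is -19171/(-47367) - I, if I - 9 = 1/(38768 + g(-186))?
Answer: -827701849/96297111 ≈ -8.5953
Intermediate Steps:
g(J) = 45 + J (g(J) = 9 + (J + 36) = 9 + (36 + J) = 45 + J)
I = 347644/38627 (I = 9 + 1/(38768 + (45 - 186)) = 9 + 1/(38768 - 141) = 9 + 1/38627 = 347644/38627 ≈ 9.0000)
-19171/(-47367) - I = -19171/(-47367) - 1*347644/38627 = -19171*(-1/47367) - 347644/38627 = 1009/2493 - 347644/38627 = -827701849/96297111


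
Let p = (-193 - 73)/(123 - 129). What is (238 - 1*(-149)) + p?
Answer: 1294/3 ≈ 431.33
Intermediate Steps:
p = 133/3 (p = -266/(-6) = -266*(-⅙) = 133/3 ≈ 44.333)
(238 - 1*(-149)) + p = (238 - 1*(-149)) + 133/3 = (238 + 149) + 133/3 = 387 + 133/3 = 1294/3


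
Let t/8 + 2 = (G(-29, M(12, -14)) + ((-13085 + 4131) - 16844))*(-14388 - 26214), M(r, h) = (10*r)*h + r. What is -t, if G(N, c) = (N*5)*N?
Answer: -7013751872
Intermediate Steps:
M(r, h) = r + 10*h*r (M(r, h) = 10*h*r + r = r + 10*h*r)
G(N, c) = 5*N² (G(N, c) = (5*N)*N = 5*N²)
t = 7013751872 (t = -16 + 8*((5*(-29)² + ((-13085 + 4131) - 16844))*(-14388 - 26214)) = -16 + 8*((5*841 + (-8954 - 16844))*(-40602)) = -16 + 8*((4205 - 25798)*(-40602)) = -16 + 8*(-21593*(-40602)) = -16 + 8*876718986 = -16 + 7013751888 = 7013751872)
-t = -1*7013751872 = -7013751872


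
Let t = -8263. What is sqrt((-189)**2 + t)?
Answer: sqrt(27458) ≈ 165.70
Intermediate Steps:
sqrt((-189)**2 + t) = sqrt((-189)**2 - 8263) = sqrt(35721 - 8263) = sqrt(27458)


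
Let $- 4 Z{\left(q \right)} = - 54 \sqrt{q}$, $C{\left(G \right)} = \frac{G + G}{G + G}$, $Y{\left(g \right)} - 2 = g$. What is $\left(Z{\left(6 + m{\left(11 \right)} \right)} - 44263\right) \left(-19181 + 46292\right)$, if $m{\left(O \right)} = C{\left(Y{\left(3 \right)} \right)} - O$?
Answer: $-1200014193 + 731997 i \approx -1.2 \cdot 10^{9} + 7.32 \cdot 10^{5} i$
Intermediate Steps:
$Y{\left(g \right)} = 2 + g$
$C{\left(G \right)} = 1$ ($C{\left(G \right)} = \frac{2 G}{2 G} = 2 G \frac{1}{2 G} = 1$)
$m{\left(O \right)} = 1 - O$
$Z{\left(q \right)} = \frac{27 \sqrt{q}}{2}$ ($Z{\left(q \right)} = - \frac{\left(-54\right) \sqrt{q}}{4} = \frac{27 \sqrt{q}}{2}$)
$\left(Z{\left(6 + m{\left(11 \right)} \right)} - 44263\right) \left(-19181 + 46292\right) = \left(\frac{27 \sqrt{6 + \left(1 - 11\right)}}{2} - 44263\right) \left(-19181 + 46292\right) = \left(\frac{27 \sqrt{6 + \left(1 - 11\right)}}{2} - 44263\right) 27111 = \left(\frac{27 \sqrt{6 - 10}}{2} - 44263\right) 27111 = \left(\frac{27 \sqrt{-4}}{2} - 44263\right) 27111 = \left(\frac{27 \cdot 2 i}{2} - 44263\right) 27111 = \left(27 i - 44263\right) 27111 = \left(-44263 + 27 i\right) 27111 = -1200014193 + 731997 i$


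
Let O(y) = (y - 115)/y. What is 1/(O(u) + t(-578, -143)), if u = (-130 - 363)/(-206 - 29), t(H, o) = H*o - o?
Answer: 493/40792389 ≈ 1.2086e-5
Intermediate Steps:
t(H, o) = -o + H*o
u = 493/235 (u = -493/(-235) = -493*(-1/235) = 493/235 ≈ 2.0979)
O(y) = (-115 + y)/y
1/(O(u) + t(-578, -143)) = 1/((-115 + 493/235)/(493/235) - 143*(-1 - 578)) = 1/((235/493)*(-26532/235) - 143*(-579)) = 1/(-26532/493 + 82797) = 1/(40792389/493) = 493/40792389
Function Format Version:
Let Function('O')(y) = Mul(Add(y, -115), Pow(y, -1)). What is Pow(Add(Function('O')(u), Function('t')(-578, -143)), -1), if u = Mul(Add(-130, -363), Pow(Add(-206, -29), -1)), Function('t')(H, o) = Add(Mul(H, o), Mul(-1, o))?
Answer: Rational(493, 40792389) ≈ 1.2086e-5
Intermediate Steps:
Function('t')(H, o) = Add(Mul(-1, o), Mul(H, o))
u = Rational(493, 235) (u = Mul(-493, Pow(-235, -1)) = Mul(-493, Rational(-1, 235)) = Rational(493, 235) ≈ 2.0979)
Function('O')(y) = Mul(Pow(y, -1), Add(-115, y)) (Function('O')(y) = Mul(Add(-115, y), Pow(y, -1)) = Mul(Pow(y, -1), Add(-115, y)))
Pow(Add(Function('O')(u), Function('t')(-578, -143)), -1) = Pow(Add(Mul(Pow(Rational(493, 235), -1), Add(-115, Rational(493, 235))), Mul(-143, Add(-1, -578))), -1) = Pow(Add(Mul(Rational(235, 493), Rational(-26532, 235)), Mul(-143, -579)), -1) = Pow(Add(Rational(-26532, 493), 82797), -1) = Pow(Rational(40792389, 493), -1) = Rational(493, 40792389)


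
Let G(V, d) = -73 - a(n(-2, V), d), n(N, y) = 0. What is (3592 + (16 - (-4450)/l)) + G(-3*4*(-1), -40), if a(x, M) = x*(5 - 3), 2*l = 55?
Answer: 40665/11 ≈ 3696.8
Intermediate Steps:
l = 55/2 (l = (1/2)*55 = 55/2 ≈ 27.500)
a(x, M) = 2*x (a(x, M) = x*2 = 2*x)
G(V, d) = -73 (G(V, d) = -73 - 2*0 = -73 - 1*0 = -73 + 0 = -73)
(3592 + (16 - (-4450)/l)) + G(-3*4*(-1), -40) = (3592 + (16 - (-4450)/55/2)) - 73 = (3592 + (16 - (-4450)*2/55)) - 73 = (3592 + (16 - 50*(-178/55))) - 73 = (3592 + (16 + 1780/11)) - 73 = (3592 + 1956/11) - 73 = 41468/11 - 73 = 40665/11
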